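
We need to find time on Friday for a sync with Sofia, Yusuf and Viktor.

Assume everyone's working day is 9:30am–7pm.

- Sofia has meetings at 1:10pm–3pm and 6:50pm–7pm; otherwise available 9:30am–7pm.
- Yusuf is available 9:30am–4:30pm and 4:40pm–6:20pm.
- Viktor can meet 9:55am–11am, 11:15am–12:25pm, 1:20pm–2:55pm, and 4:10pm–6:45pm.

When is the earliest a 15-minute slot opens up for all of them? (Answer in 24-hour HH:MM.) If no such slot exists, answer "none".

Sofia free within 09:30–19:00: 09:30–13:10, 15:00–18:50.
Sofia ∩ Yusuf: 09:30–13:10, 15:00–16:30, 16:40–18:20.
Sofia ∩ Yusuf ∩ Viktor: 09:55–11:00, 11:15–12:25, 16:10–16:30, 16:40–18:20.
Windows ≥ 15 min: 09:55–11:00, 11:15–12:25, 16:10–16:30, 16:40–18:20.
Earliest such window starts at 09:55.

09:55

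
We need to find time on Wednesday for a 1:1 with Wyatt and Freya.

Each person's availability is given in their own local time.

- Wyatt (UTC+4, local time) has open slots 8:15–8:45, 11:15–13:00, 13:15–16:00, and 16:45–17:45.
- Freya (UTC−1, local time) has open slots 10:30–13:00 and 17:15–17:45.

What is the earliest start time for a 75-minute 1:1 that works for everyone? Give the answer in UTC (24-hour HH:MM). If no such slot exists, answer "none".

Wyatt → UTC: 04:15–04:45, 07:15–09:00, 09:15–12:00, 12:45–13:45.
Freya → UTC: 11:30–14:00, 18:15–18:45.
Wyatt ∩ Freya: 11:30–12:00, 12:45–13:45.
Windows ≥ 75 min: (none).

none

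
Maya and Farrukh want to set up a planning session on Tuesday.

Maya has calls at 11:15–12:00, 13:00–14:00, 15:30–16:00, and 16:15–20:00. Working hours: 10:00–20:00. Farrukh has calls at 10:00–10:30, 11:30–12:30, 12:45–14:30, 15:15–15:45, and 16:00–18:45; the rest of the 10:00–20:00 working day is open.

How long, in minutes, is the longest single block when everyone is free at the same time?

45 minutes

Maya free within 10:00–20:00: 10:00–11:15, 12:00–13:00, 14:00–15:30, 16:00–16:15.
Farrukh free within 10:00–20:00: 10:30–11:30, 12:30–12:45, 14:30–15:15, 15:45–16:00, 18:45–20:00.
Maya ∩ Farrukh: 10:30–11:15, 12:30–12:45, 14:30–15:15.
Common window lengths: 45, 15, 45 min; longest is 45.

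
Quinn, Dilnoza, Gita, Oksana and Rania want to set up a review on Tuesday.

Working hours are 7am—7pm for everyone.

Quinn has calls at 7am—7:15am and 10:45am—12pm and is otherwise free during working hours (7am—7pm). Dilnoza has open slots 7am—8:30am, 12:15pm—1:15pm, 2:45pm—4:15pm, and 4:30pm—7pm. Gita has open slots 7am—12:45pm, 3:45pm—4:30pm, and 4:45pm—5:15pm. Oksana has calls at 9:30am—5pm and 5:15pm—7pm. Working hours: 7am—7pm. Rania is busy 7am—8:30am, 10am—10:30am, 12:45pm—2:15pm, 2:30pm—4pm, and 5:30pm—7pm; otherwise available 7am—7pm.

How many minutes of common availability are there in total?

Quinn free within 07:00–19:00: 07:15–10:45, 12:00–19:00.
Oksana free within 07:00–19:00: 07:00–09:30, 17:00–17:15.
Rania free within 07:00–19:00: 08:30–10:00, 10:30–12:45, 14:15–14:30, 16:00–17:30.
Quinn ∩ Dilnoza: 07:15–08:30, 12:15–13:15, 14:45–16:15, 16:30–19:00.
Quinn ∩ Dilnoza ∩ Gita: 07:15–08:30, 12:15–12:45, 15:45–16:15, 16:45–17:15.
Quinn ∩ Dilnoza ∩ Gita ∩ Oksana: 07:15–08:30, 17:00–17:15.
Quinn ∩ Dilnoza ∩ Gita ∩ Oksana ∩ Rania: 17:00–17:15.
Total common minutes: 15.

15 minutes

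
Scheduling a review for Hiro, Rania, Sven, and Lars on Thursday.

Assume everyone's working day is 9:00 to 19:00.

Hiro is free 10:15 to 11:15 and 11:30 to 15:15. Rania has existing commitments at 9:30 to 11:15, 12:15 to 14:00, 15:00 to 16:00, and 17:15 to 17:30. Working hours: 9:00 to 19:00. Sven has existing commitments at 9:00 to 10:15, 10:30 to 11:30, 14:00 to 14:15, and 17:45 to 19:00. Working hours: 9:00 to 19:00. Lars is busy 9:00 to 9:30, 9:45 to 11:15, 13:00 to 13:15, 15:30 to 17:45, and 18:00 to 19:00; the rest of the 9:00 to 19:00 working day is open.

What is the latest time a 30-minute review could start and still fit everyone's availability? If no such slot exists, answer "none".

Rania free within 09:00–19:00: 09:00–09:30, 11:15–12:15, 14:00–15:00, 16:00–17:15, 17:30–19:00.
Sven free within 09:00–19:00: 10:15–10:30, 11:30–14:00, 14:15–17:45.
Lars free within 09:00–19:00: 09:30–09:45, 11:15–13:00, 13:15–15:30, 17:45–18:00.
Hiro ∩ Rania: 11:30–12:15, 14:00–15:00.
Hiro ∩ Rania ∩ Sven: 11:30–12:15, 14:15–15:00.
Hiro ∩ Rania ∩ Sven ∩ Lars: 11:30–12:15, 14:15–15:00.
Windows ≥ 30 min: 11:30–12:15, 14:15–15:00.
Latest start in the last window 14:15–15:00 is 15:00 − 30 min = 14:30.

14:30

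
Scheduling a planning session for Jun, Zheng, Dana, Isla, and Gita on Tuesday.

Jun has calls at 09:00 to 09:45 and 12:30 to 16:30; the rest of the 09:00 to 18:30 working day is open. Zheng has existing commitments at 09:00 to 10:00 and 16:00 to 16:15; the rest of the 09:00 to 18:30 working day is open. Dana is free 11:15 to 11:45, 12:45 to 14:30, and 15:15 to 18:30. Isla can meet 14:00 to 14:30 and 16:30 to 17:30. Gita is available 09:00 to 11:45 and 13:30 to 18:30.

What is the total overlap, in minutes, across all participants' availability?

Jun free within 09:00–18:30: 09:45–12:30, 16:30–18:30.
Zheng free within 09:00–18:30: 10:00–16:00, 16:15–18:30.
Jun ∩ Zheng: 10:00–12:30, 16:30–18:30.
Jun ∩ Zheng ∩ Dana: 11:15–11:45, 16:30–18:30.
Jun ∩ Zheng ∩ Dana ∩ Isla: 16:30–17:30.
Jun ∩ Zheng ∩ Dana ∩ Isla ∩ Gita: 16:30–17:30.
Total common minutes: 60.

60 minutes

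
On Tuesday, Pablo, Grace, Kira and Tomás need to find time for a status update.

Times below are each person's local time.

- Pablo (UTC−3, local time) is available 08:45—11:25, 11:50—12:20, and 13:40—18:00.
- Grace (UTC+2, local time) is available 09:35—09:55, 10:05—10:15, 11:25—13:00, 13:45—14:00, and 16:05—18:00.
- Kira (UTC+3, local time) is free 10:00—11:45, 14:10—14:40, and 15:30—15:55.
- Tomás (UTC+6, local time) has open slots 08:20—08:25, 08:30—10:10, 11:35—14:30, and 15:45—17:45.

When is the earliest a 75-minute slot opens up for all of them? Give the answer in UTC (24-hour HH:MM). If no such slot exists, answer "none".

none

Pablo → UTC: 11:45–14:25, 14:50–15:20, 16:40–21:00.
Grace → UTC: 07:35–07:55, 08:05–08:15, 09:25–11:00, 11:45–12:00, 14:05–16:00.
Kira → UTC: 07:00–08:45, 11:10–11:40, 12:30–12:55.
Tomás → UTC: 02:20–02:25, 02:30–04:10, 05:35–08:30, 09:45–11:45.
Pablo ∩ Grace: 11:45–12:00, 14:05–14:25, 14:50–15:20.
Pablo ∩ Grace ∩ Kira: (none).
Pablo ∩ Grace ∩ Kira ∩ Tomás: (none).
Windows ≥ 75 min: (none).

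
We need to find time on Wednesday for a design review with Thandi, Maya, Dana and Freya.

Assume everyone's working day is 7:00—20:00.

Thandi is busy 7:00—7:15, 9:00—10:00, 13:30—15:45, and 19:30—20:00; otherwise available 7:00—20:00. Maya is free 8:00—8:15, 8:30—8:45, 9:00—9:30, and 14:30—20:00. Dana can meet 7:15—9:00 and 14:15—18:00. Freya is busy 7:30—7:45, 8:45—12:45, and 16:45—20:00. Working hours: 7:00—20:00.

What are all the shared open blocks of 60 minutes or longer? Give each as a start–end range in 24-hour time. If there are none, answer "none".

Thandi free within 07:00–20:00: 07:15–09:00, 10:00–13:30, 15:45–19:30.
Freya free within 07:00–20:00: 07:00–07:30, 07:45–08:45, 12:45–16:45.
Thandi ∩ Maya: 08:00–08:15, 08:30–08:45, 15:45–19:30.
Thandi ∩ Maya ∩ Dana: 08:00–08:15, 08:30–08:45, 15:45–18:00.
Thandi ∩ Maya ∩ Dana ∩ Freya: 08:00–08:15, 08:30–08:45, 15:45–16:45.
Windows ≥ 60 min: 15:45–16:45.

15:45–16:45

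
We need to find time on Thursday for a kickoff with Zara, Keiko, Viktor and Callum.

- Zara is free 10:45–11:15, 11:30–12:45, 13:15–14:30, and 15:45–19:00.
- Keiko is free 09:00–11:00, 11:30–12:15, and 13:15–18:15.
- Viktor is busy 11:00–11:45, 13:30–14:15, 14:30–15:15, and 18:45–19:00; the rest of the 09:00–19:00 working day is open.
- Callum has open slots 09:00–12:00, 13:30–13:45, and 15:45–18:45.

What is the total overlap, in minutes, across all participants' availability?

180 minutes

Viktor free within 09:00–19:00: 09:00–11:00, 11:45–13:30, 14:15–14:30, 15:15–18:45.
Zara ∩ Keiko: 10:45–11:00, 11:30–12:15, 13:15–14:30, 15:45–18:15.
Zara ∩ Keiko ∩ Viktor: 10:45–11:00, 11:45–12:15, 13:15–13:30, 14:15–14:30, 15:45–18:15.
Zara ∩ Keiko ∩ Viktor ∩ Callum: 10:45–11:00, 11:45–12:00, 15:45–18:15.
Total common minutes: 15 + 15 + 150 = 180.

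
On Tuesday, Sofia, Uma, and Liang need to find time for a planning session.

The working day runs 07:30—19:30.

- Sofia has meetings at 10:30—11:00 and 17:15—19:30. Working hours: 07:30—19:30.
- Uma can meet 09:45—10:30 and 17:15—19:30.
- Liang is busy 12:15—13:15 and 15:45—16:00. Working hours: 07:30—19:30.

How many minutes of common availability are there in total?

Sofia free within 07:30–19:30: 07:30–10:30, 11:00–17:15.
Liang free within 07:30–19:30: 07:30–12:15, 13:15–15:45, 16:00–19:30.
Sofia ∩ Uma: 09:45–10:30.
Sofia ∩ Uma ∩ Liang: 09:45–10:30.
Total common minutes: 45.

45 minutes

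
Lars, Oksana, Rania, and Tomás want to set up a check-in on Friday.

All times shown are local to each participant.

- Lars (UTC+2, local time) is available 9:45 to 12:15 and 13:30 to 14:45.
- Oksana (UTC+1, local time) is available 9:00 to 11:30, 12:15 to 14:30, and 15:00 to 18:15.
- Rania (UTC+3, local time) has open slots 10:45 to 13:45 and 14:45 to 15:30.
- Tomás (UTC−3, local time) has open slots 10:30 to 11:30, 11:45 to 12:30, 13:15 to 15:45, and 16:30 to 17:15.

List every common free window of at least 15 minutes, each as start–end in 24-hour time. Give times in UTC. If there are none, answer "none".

Lars → UTC: 07:45–10:15, 11:30–12:45.
Oksana → UTC: 08:00–10:30, 11:15–13:30, 14:00–17:15.
Rania → UTC: 07:45–10:45, 11:45–12:30.
Tomás → UTC: 13:30–14:30, 14:45–15:30, 16:15–18:45, 19:30–20:15.
Lars ∩ Oksana: 08:00–10:15, 11:30–12:45.
Lars ∩ Oksana ∩ Rania: 08:00–10:15, 11:45–12:30.
Lars ∩ Oksana ∩ Rania ∩ Tomás: (none).
Windows ≥ 15 min: (none).

none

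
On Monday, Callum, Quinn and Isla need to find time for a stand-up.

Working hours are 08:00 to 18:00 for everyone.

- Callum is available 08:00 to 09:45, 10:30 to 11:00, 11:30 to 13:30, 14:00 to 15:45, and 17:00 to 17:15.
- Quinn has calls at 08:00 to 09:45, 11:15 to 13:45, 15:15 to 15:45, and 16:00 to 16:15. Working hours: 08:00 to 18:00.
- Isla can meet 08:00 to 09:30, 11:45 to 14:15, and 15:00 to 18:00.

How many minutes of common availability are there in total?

45 minutes

Quinn free within 08:00–18:00: 09:45–11:15, 13:45–15:15, 15:45–16:00, 16:15–18:00.
Callum ∩ Quinn: 10:30–11:00, 14:00–15:15, 17:00–17:15.
Callum ∩ Quinn ∩ Isla: 14:00–14:15, 15:00–15:15, 17:00–17:15.
Total common minutes: 15 + 15 + 15 = 45.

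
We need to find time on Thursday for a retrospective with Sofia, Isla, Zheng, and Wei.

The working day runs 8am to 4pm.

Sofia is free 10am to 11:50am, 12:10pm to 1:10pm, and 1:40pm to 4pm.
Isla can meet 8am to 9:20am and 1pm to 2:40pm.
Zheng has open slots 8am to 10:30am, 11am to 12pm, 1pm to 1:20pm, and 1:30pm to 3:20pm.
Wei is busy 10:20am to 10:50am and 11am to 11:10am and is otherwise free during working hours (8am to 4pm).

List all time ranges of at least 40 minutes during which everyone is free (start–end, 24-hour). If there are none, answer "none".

Wei free within 08:00–16:00: 08:00–10:20, 10:50–11:00, 11:10–16:00.
Sofia ∩ Isla: 13:00–13:10, 13:40–14:40.
Sofia ∩ Isla ∩ Zheng: 13:00–13:10, 13:40–14:40.
Sofia ∩ Isla ∩ Zheng ∩ Wei: 13:00–13:10, 13:40–14:40.
Windows ≥ 40 min: 13:40–14:40.

13:40–14:40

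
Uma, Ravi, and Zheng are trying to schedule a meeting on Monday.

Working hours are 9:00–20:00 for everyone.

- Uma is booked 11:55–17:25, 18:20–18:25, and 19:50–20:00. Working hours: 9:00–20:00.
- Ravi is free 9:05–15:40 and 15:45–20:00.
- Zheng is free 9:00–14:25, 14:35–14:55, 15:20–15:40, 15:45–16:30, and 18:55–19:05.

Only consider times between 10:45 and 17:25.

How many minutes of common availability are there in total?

Uma free within 09:00–20:00: 09:00–11:55, 17:25–18:20, 18:25–19:50.
Uma ∩ Ravi: 09:05–11:55, 17:25–18:20, 18:25–19:50.
Uma ∩ Ravi ∩ Zheng: 09:05–11:55, 18:55–19:05.
Restricted to 10:45–17:25: 10:45–11:55.
Total common minutes: 70.

70 minutes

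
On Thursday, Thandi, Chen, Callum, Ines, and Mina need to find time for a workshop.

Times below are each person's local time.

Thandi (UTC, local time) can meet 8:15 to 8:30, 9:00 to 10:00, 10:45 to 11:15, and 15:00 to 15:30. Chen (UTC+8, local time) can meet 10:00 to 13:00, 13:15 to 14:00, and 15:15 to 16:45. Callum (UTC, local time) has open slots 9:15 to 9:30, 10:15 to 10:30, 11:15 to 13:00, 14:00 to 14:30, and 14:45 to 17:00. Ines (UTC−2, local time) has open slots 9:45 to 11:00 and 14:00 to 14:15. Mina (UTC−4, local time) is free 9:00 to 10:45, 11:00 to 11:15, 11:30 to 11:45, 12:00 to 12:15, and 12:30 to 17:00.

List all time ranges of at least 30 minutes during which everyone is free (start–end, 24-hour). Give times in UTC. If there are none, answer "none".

Thandi → UTC: 08:15–08:30, 09:00–10:00, 10:45–11:15, 15:00–15:30.
Chen → UTC: 02:00–05:00, 05:15–06:00, 07:15–08:45.
Callum → UTC: 09:15–09:30, 10:15–10:30, 11:15–13:00, 14:00–14:30, 14:45–17:00.
Ines → UTC: 11:45–13:00, 16:00–16:15.
Mina → UTC: 13:00–14:45, 15:00–15:15, 15:30–15:45, 16:00–16:15, 16:30–21:00.
Thandi ∩ Chen: 08:15–08:30.
Thandi ∩ Chen ∩ Callum: (none).
Thandi ∩ Chen ∩ Callum ∩ Ines: (none).
Thandi ∩ Chen ∩ Callum ∩ Ines ∩ Mina: (none).
Windows ≥ 30 min: (none).

none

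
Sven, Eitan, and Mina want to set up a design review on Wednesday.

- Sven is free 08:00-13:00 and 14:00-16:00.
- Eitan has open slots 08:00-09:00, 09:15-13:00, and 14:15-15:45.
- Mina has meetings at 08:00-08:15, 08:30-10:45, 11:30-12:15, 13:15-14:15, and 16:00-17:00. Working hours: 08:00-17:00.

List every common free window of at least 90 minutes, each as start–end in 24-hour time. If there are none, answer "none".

Mina free within 08:00–17:00: 08:15–08:30, 10:45–11:30, 12:15–13:15, 14:15–16:00.
Sven ∩ Eitan: 08:00–09:00, 09:15–13:00, 14:15–15:45.
Sven ∩ Eitan ∩ Mina: 08:15–08:30, 10:45–11:30, 12:15–13:00, 14:15–15:45.
Windows ≥ 90 min: 14:15–15:45.

14:15–15:45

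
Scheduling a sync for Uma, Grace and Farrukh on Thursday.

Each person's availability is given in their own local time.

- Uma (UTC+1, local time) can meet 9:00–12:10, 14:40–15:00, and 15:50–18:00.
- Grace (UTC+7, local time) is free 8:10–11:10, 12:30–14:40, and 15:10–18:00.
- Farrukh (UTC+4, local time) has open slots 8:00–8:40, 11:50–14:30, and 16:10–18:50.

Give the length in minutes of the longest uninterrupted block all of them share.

Uma → UTC: 08:00–11:10, 13:40–14:00, 14:50–17:00.
Grace → UTC: 01:10–04:10, 05:30–07:40, 08:10–11:00.
Farrukh → UTC: 04:00–04:40, 07:50–10:30, 12:10–14:50.
Uma ∩ Grace: 08:10–11:00.
Uma ∩ Grace ∩ Farrukh: 08:10–10:30.
Single common window of 140 minutes.

140 minutes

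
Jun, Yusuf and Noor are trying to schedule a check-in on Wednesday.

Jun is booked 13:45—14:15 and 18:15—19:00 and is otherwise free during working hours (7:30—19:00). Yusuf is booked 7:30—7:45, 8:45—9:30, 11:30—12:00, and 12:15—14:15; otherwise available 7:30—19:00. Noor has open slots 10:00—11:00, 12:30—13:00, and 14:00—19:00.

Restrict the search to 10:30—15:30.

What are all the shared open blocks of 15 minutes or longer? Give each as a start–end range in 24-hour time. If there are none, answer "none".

10:30–11:00, 14:15–15:30

Jun free within 07:30–19:00: 07:30–13:45, 14:15–18:15.
Yusuf free within 07:30–19:00: 07:45–08:45, 09:30–11:30, 12:00–12:15, 14:15–19:00.
Jun ∩ Yusuf: 07:45–08:45, 09:30–11:30, 12:00–12:15, 14:15–18:15.
Jun ∩ Yusuf ∩ Noor: 10:00–11:00, 14:15–18:15.
Restricted to 10:30–15:30: 10:30–11:00, 14:15–15:30.
Windows ≥ 15 min: 10:30–11:00, 14:15–15:30.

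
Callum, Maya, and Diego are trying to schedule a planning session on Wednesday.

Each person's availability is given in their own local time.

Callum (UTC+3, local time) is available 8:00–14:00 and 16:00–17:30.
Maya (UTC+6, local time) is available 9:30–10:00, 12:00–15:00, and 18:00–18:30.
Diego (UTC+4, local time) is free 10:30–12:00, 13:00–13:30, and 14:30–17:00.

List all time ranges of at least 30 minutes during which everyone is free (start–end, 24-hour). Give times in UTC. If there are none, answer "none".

Callum → UTC: 05:00–11:00, 13:00–14:30.
Maya → UTC: 03:30–04:00, 06:00–09:00, 12:00–12:30.
Diego → UTC: 06:30–08:00, 09:00–09:30, 10:30–13:00.
Callum ∩ Maya: 06:00–09:00.
Callum ∩ Maya ∩ Diego: 06:30–08:00.
Windows ≥ 30 min: 06:30–08:00.

06:30–08:00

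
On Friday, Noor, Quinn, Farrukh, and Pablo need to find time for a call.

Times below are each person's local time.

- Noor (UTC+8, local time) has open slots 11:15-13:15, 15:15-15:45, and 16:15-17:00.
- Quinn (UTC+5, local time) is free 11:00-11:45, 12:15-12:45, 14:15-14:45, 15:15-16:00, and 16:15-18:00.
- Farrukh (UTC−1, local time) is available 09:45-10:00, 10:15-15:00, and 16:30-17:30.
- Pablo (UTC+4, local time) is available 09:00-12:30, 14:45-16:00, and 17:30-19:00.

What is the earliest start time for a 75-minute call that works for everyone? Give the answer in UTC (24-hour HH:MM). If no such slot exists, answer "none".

none

Noor → UTC: 03:15–05:15, 07:15–07:45, 08:15–09:00.
Quinn → UTC: 06:00–06:45, 07:15–07:45, 09:15–09:45, 10:15–11:00, 11:15–13:00.
Farrukh → UTC: 10:45–11:00, 11:15–16:00, 17:30–18:30.
Pablo → UTC: 05:00–08:30, 10:45–12:00, 13:30–15:00.
Noor ∩ Quinn: 07:15–07:45.
Noor ∩ Quinn ∩ Farrukh: (none).
Noor ∩ Quinn ∩ Farrukh ∩ Pablo: (none).
Windows ≥ 75 min: (none).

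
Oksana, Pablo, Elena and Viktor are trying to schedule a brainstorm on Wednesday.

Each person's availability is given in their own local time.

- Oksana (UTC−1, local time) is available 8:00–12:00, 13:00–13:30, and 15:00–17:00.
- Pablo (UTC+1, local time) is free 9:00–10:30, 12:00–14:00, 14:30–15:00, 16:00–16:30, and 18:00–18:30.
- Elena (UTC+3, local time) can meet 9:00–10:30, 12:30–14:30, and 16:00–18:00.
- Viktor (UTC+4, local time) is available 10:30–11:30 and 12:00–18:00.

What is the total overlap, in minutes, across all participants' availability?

Oksana → UTC: 09:00–13:00, 14:00–14:30, 16:00–18:00.
Pablo → UTC: 08:00–09:30, 11:00–13:00, 13:30–14:00, 15:00–15:30, 17:00–17:30.
Elena → UTC: 06:00–07:30, 09:30–11:30, 13:00–15:00.
Viktor → UTC: 06:30–07:30, 08:00–14:00.
Oksana ∩ Pablo: 09:00–09:30, 11:00–13:00, 17:00–17:30.
Oksana ∩ Pablo ∩ Elena: 11:00–11:30.
Oksana ∩ Pablo ∩ Elena ∩ Viktor: 11:00–11:30.
Total common minutes: 30.

30 minutes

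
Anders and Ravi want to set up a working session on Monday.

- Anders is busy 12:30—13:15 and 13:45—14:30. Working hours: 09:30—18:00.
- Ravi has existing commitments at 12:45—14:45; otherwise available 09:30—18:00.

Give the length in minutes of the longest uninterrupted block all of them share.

Anders free within 09:30–18:00: 09:30–12:30, 13:15–13:45, 14:30–18:00.
Ravi free within 09:30–18:00: 09:30–12:45, 14:45–18:00.
Anders ∩ Ravi: 09:30–12:30, 14:45–18:00.
Common window lengths: 180, 195 min; longest is 195.

195 minutes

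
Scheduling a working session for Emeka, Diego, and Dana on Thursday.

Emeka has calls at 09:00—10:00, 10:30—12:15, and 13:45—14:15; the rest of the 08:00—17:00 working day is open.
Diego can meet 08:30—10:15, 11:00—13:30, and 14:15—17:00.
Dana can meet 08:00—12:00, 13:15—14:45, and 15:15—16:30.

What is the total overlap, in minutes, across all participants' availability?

165 minutes

Emeka free within 08:00–17:00: 08:00–09:00, 10:00–10:30, 12:15–13:45, 14:15–17:00.
Emeka ∩ Diego: 08:30–09:00, 10:00–10:15, 12:15–13:30, 14:15–17:00.
Emeka ∩ Diego ∩ Dana: 08:30–09:00, 10:00–10:15, 13:15–13:30, 14:15–14:45, 15:15–16:30.
Total common minutes: 30 + 15 + 15 + 30 + 75 = 165.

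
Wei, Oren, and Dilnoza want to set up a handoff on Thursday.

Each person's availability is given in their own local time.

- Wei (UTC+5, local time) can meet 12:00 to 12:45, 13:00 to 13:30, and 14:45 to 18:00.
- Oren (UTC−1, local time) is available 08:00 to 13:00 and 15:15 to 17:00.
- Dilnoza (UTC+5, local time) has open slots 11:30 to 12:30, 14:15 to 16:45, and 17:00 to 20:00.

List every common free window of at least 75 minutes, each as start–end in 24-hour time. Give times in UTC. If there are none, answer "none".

09:45–11:45

Wei → UTC: 07:00–07:45, 08:00–08:30, 09:45–13:00.
Oren → UTC: 09:00–14:00, 16:15–18:00.
Dilnoza → UTC: 06:30–07:30, 09:15–11:45, 12:00–15:00.
Wei ∩ Oren: 09:45–13:00.
Wei ∩ Oren ∩ Dilnoza: 09:45–11:45, 12:00–13:00.
Windows ≥ 75 min: 09:45–11:45.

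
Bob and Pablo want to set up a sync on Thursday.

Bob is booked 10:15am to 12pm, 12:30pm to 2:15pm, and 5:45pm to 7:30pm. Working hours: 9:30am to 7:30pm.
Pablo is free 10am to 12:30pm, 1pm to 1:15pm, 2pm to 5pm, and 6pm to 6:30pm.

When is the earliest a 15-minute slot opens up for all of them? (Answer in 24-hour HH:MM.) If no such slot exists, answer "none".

10:00

Bob free within 09:30–19:30: 09:30–10:15, 12:00–12:30, 14:15–17:45.
Bob ∩ Pablo: 10:00–10:15, 12:00–12:30, 14:15–17:00.
Windows ≥ 15 min: 10:00–10:15, 12:00–12:30, 14:15–17:00.
Earliest such window starts at 10:00.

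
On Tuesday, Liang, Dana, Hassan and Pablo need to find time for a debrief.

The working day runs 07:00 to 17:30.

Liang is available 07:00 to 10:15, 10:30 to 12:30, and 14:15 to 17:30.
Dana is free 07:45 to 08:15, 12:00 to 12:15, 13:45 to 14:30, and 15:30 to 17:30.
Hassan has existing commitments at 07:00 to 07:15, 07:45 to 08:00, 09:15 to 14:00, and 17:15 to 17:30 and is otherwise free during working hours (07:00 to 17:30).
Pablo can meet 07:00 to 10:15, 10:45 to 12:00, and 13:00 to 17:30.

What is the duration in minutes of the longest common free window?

Hassan free within 07:00–17:30: 07:15–07:45, 08:00–09:15, 14:00–17:15.
Liang ∩ Dana: 07:45–08:15, 12:00–12:15, 14:15–14:30, 15:30–17:30.
Liang ∩ Dana ∩ Hassan: 08:00–08:15, 14:15–14:30, 15:30–17:15.
Liang ∩ Dana ∩ Hassan ∩ Pablo: 08:00–08:15, 14:15–14:30, 15:30–17:15.
Common window lengths: 15, 15, 105 min; longest is 105.

105 minutes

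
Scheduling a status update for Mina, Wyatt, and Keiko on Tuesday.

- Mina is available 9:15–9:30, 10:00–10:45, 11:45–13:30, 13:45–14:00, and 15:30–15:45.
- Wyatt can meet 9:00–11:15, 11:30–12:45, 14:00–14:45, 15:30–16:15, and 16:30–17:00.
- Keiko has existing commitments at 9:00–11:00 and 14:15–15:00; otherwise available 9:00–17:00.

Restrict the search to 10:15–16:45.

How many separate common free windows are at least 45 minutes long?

Keiko free within 09:00–17:00: 11:00–14:15, 15:00–17:00.
Mina ∩ Wyatt: 09:15–09:30, 10:00–10:45, 11:45–12:45, 15:30–15:45.
Mina ∩ Wyatt ∩ Keiko: 11:45–12:45, 15:30–15:45.
Restricted to 10:15–16:45: 11:45–12:45, 15:30–15:45.
Windows ≥ 45 min: 11:45–12:45.
That's 1 window.

1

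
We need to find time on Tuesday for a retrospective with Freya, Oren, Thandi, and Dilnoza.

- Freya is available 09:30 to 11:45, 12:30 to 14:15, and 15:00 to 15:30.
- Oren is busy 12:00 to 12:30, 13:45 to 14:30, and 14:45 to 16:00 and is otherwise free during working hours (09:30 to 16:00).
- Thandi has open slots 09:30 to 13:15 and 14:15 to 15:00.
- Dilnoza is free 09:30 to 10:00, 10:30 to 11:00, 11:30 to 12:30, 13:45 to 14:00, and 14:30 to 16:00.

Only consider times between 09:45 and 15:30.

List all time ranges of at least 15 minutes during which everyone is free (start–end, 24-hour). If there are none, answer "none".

Oren free within 09:30–16:00: 09:30–12:00, 12:30–13:45, 14:30–14:45.
Freya ∩ Oren: 09:30–11:45, 12:30–13:45.
Freya ∩ Oren ∩ Thandi: 09:30–11:45, 12:30–13:15.
Freya ∩ Oren ∩ Thandi ∩ Dilnoza: 09:30–10:00, 10:30–11:00, 11:30–11:45.
Restricted to 09:45–15:30: 09:45–10:00, 10:30–11:00, 11:30–11:45.
Windows ≥ 15 min: 09:45–10:00, 10:30–11:00, 11:30–11:45.

09:45–10:00, 10:30–11:00, 11:30–11:45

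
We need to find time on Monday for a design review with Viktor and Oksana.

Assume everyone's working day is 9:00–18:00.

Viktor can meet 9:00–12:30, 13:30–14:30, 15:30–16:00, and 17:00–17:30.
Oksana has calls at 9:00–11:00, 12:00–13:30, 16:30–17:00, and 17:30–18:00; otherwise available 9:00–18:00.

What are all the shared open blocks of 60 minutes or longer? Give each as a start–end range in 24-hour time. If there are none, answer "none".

11:00–12:00, 13:30–14:30

Oksana free within 09:00–18:00: 11:00–12:00, 13:30–16:30, 17:00–17:30.
Viktor ∩ Oksana: 11:00–12:00, 13:30–14:30, 15:30–16:00, 17:00–17:30.
Windows ≥ 60 min: 11:00–12:00, 13:30–14:30.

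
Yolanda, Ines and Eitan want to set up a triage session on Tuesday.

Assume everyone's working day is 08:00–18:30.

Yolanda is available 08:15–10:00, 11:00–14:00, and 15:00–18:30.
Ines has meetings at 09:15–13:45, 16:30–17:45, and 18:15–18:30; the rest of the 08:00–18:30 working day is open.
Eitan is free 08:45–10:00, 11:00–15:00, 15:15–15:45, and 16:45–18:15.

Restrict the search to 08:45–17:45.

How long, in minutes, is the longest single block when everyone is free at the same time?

Ines free within 08:00–18:30: 08:00–09:15, 13:45–16:30, 17:45–18:15.
Yolanda ∩ Ines: 08:15–09:15, 13:45–14:00, 15:00–16:30, 17:45–18:15.
Yolanda ∩ Ines ∩ Eitan: 08:45–09:15, 13:45–14:00, 15:15–15:45, 17:45–18:15.
Restricted to 08:45–17:45: 08:45–09:15, 13:45–14:00, 15:15–15:45.
Common window lengths: 30, 15, 30 min; longest is 30.

30 minutes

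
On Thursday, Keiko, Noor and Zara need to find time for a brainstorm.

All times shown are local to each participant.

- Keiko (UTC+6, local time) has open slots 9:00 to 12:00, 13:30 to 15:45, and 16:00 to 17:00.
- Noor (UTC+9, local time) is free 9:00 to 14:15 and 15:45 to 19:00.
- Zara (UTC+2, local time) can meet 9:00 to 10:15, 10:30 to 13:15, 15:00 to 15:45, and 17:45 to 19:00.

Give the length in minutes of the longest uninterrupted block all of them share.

Keiko → UTC: 03:00–06:00, 07:30–09:45, 10:00–11:00.
Noor → UTC: 00:00–05:15, 06:45–10:00.
Zara → UTC: 07:00–08:15, 08:30–11:15, 13:00–13:45, 15:45–17:00.
Keiko ∩ Noor: 03:00–05:15, 07:30–09:45.
Keiko ∩ Noor ∩ Zara: 07:30–08:15, 08:30–09:45.
Common window lengths: 45, 75 min; longest is 75.

75 minutes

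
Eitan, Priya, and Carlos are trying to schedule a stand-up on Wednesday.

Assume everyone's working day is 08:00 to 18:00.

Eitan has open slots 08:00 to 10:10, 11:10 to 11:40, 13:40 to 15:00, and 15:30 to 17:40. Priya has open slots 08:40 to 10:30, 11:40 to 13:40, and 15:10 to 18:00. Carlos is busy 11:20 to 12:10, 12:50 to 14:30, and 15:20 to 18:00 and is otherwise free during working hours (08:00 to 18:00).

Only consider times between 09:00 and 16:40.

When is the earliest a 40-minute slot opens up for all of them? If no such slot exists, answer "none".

Carlos free within 08:00–18:00: 08:00–11:20, 12:10–12:50, 14:30–15:20.
Eitan ∩ Priya: 08:40–10:10, 15:30–17:40.
Eitan ∩ Priya ∩ Carlos: 08:40–10:10.
Restricted to 09:00–16:40: 09:00–10:10.
Windows ≥ 40 min: 09:00–10:10.
Earliest such window starts at 09:00.

09:00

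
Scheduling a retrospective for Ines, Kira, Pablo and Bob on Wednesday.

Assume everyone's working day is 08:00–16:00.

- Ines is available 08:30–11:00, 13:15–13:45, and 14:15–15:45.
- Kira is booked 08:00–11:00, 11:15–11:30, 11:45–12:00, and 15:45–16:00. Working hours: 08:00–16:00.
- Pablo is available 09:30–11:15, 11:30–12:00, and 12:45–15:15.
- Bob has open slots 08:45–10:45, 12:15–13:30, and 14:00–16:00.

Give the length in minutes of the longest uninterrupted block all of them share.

Kira free within 08:00–16:00: 11:00–11:15, 11:30–11:45, 12:00–15:45.
Ines ∩ Kira: 13:15–13:45, 14:15–15:45.
Ines ∩ Kira ∩ Pablo: 13:15–13:45, 14:15–15:15.
Ines ∩ Kira ∩ Pablo ∩ Bob: 13:15–13:30, 14:15–15:15.
Common window lengths: 15, 60 min; longest is 60.

60 minutes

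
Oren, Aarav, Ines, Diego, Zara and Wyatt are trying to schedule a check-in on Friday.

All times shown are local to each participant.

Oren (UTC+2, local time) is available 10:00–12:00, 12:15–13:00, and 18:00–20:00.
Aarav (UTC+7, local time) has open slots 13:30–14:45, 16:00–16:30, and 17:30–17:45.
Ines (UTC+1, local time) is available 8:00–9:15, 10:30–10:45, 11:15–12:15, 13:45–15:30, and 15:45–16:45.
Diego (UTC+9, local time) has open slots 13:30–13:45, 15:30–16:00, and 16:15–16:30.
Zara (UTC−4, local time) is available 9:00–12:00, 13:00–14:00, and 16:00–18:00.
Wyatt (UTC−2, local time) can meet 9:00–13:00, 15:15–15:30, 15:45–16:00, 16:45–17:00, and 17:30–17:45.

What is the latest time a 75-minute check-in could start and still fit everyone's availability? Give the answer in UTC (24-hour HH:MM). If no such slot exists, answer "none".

none

Oren → UTC: 08:00–10:00, 10:15–11:00, 16:00–18:00.
Aarav → UTC: 06:30–07:45, 09:00–09:30, 10:30–10:45.
Ines → UTC: 07:00–08:15, 09:30–09:45, 10:15–11:15, 12:45–14:30, 14:45–15:45.
Diego → UTC: 04:30–04:45, 06:30–07:00, 07:15–07:30.
Zara → UTC: 13:00–16:00, 17:00–18:00, 20:00–22:00.
Wyatt → UTC: 11:00–15:00, 17:15–17:30, 17:45–18:00, 18:45–19:00, 19:30–19:45.
Oren ∩ Aarav: 09:00–09:30, 10:30–10:45.
Oren ∩ Aarav ∩ Ines: 10:30–10:45.
Oren ∩ Aarav ∩ Ines ∩ Diego: (none).
Oren ∩ Aarav ∩ Ines ∩ Diego ∩ Zara: (none).
Oren ∩ Aarav ∩ Ines ∩ Diego ∩ Zara ∩ Wyatt: (none).
Windows ≥ 75 min: (none).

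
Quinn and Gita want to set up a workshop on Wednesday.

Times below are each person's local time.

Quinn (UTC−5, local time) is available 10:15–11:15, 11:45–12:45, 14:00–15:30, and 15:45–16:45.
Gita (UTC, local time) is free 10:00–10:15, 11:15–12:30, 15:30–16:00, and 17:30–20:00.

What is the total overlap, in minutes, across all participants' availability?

105 minutes

Quinn → UTC: 15:15–16:15, 16:45–17:45, 19:00–20:30, 20:45–21:45.
Gita → UTC: 10:00–10:15, 11:15–12:30, 15:30–16:00, 17:30–20:00.
Quinn ∩ Gita: 15:30–16:00, 17:30–17:45, 19:00–20:00.
Total common minutes: 30 + 15 + 60 = 105.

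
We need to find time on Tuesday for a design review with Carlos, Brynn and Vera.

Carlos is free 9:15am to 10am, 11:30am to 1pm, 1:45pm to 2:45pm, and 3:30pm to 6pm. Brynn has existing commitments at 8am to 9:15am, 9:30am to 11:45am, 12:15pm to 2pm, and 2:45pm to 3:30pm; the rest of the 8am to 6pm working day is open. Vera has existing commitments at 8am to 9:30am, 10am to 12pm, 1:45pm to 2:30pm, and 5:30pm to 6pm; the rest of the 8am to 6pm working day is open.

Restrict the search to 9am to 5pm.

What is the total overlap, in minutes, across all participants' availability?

Brynn free within 08:00–18:00: 09:15–09:30, 11:45–12:15, 14:00–14:45, 15:30–18:00.
Vera free within 08:00–18:00: 09:30–10:00, 12:00–13:45, 14:30–17:30.
Carlos ∩ Brynn: 09:15–09:30, 11:45–12:15, 14:00–14:45, 15:30–18:00.
Carlos ∩ Brynn ∩ Vera: 12:00–12:15, 14:30–14:45, 15:30–17:30.
Restricted to 09:00–17:00: 12:00–12:15, 14:30–14:45, 15:30–17:00.
Total common minutes: 15 + 15 + 90 = 120.

120 minutes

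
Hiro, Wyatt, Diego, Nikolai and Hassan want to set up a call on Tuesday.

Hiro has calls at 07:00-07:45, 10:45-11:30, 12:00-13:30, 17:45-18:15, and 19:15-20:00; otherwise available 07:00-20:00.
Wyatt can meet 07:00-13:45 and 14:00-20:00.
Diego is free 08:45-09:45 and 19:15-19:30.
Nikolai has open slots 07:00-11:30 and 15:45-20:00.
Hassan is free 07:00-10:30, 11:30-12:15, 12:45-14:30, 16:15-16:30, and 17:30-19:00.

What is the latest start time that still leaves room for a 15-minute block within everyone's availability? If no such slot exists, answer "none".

Hiro free within 07:00–20:00: 07:45–10:45, 11:30–12:00, 13:30–17:45, 18:15–19:15.
Hiro ∩ Wyatt: 07:45–10:45, 11:30–12:00, 13:30–13:45, 14:00–17:45, 18:15–19:15.
Hiro ∩ Wyatt ∩ Diego: 08:45–09:45.
Hiro ∩ Wyatt ∩ Diego ∩ Nikolai: 08:45–09:45.
Hiro ∩ Wyatt ∩ Diego ∩ Nikolai ∩ Hassan: 08:45–09:45.
Windows ≥ 15 min: 08:45–09:45.
Latest start in the last window 08:45–09:45 is 09:45 − 15 min = 09:30.

09:30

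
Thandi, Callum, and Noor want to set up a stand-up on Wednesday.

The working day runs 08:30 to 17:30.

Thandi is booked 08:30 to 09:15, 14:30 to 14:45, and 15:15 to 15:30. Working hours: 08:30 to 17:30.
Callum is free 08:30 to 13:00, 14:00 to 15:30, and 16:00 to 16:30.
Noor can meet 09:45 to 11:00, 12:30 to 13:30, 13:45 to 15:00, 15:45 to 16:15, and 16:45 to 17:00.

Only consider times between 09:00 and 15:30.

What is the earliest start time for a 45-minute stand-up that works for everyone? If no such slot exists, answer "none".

09:45

Thandi free within 08:30–17:30: 09:15–14:30, 14:45–15:15, 15:30–17:30.
Thandi ∩ Callum: 09:15–13:00, 14:00–14:30, 14:45–15:15, 16:00–16:30.
Thandi ∩ Callum ∩ Noor: 09:45–11:00, 12:30–13:00, 14:00–14:30, 14:45–15:00, 16:00–16:15.
Restricted to 09:00–15:30: 09:45–11:00, 12:30–13:00, 14:00–14:30, 14:45–15:00.
Windows ≥ 45 min: 09:45–11:00.
Earliest such window starts at 09:45.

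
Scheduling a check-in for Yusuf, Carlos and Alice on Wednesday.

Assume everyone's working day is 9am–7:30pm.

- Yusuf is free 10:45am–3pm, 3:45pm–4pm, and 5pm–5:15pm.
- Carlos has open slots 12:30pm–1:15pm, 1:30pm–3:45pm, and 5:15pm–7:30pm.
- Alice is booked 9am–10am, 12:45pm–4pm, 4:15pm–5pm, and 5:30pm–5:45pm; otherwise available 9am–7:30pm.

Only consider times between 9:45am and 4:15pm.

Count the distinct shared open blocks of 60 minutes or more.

0

Alice free within 09:00–19:30: 10:00–12:45, 16:00–16:15, 17:00–17:30, 17:45–19:30.
Yusuf ∩ Carlos: 12:30–13:15, 13:30–15:00.
Yusuf ∩ Carlos ∩ Alice: 12:30–12:45.
Restricted to 09:45–16:15: 12:30–12:45.
Windows ≥ 60 min: (none).
That's 0 windows.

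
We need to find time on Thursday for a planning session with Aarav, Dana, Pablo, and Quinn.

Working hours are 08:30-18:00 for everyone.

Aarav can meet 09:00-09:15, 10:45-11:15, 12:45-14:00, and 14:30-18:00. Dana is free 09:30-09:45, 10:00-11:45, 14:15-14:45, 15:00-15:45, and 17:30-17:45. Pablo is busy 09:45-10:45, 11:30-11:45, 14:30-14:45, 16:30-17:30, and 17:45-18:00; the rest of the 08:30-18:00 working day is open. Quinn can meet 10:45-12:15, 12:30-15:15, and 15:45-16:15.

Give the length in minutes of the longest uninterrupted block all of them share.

Pablo free within 08:30–18:00: 08:30–09:45, 10:45–11:30, 11:45–14:30, 14:45–16:30, 17:30–17:45.
Aarav ∩ Dana: 10:45–11:15, 14:30–14:45, 15:00–15:45, 17:30–17:45.
Aarav ∩ Dana ∩ Pablo: 10:45–11:15, 15:00–15:45, 17:30–17:45.
Aarav ∩ Dana ∩ Pablo ∩ Quinn: 10:45–11:15, 15:00–15:15.
Common window lengths: 30, 15 min; longest is 30.

30 minutes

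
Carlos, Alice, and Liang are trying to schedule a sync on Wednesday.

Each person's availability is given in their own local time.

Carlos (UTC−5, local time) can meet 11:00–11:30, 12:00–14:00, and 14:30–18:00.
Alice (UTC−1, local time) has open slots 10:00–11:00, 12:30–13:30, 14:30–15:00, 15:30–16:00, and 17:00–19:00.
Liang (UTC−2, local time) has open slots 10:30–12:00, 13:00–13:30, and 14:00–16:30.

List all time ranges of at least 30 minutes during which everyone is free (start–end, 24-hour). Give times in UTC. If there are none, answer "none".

18:00–18:30

Carlos → UTC: 16:00–16:30, 17:00–19:00, 19:30–23:00.
Alice → UTC: 11:00–12:00, 13:30–14:30, 15:30–16:00, 16:30–17:00, 18:00–20:00.
Liang → UTC: 12:30–14:00, 15:00–15:30, 16:00–18:30.
Carlos ∩ Alice: 18:00–19:00, 19:30–20:00.
Carlos ∩ Alice ∩ Liang: 18:00–18:30.
Windows ≥ 30 min: 18:00–18:30.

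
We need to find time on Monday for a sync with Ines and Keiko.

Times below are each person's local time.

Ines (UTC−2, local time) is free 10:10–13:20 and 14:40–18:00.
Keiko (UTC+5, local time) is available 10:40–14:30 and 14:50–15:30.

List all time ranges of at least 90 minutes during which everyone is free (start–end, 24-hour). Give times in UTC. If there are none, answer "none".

none

Ines → UTC: 12:10–15:20, 16:40–20:00.
Keiko → UTC: 05:40–09:30, 09:50–10:30.
Ines ∩ Keiko: (none).
Windows ≥ 90 min: (none).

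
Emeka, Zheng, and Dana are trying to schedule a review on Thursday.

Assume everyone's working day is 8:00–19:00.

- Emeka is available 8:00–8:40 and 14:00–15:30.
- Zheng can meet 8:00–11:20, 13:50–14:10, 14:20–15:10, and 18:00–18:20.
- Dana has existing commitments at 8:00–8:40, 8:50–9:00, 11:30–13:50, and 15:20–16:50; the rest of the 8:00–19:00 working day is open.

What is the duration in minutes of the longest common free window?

Dana free within 08:00–19:00: 08:40–08:50, 09:00–11:30, 13:50–15:20, 16:50–19:00.
Emeka ∩ Zheng: 08:00–08:40, 14:00–14:10, 14:20–15:10.
Emeka ∩ Zheng ∩ Dana: 14:00–14:10, 14:20–15:10.
Common window lengths: 10, 50 min; longest is 50.

50 minutes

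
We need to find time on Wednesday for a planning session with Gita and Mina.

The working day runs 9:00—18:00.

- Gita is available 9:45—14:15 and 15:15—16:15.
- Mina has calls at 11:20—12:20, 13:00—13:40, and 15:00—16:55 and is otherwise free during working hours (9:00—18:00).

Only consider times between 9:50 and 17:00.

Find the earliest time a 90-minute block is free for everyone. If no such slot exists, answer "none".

Mina free within 09:00–18:00: 09:00–11:20, 12:20–13:00, 13:40–15:00, 16:55–18:00.
Gita ∩ Mina: 09:45–11:20, 12:20–13:00, 13:40–14:15.
Restricted to 09:50–17:00: 09:50–11:20, 12:20–13:00, 13:40–14:15.
Windows ≥ 90 min: 09:50–11:20.
Earliest such window starts at 09:50.

09:50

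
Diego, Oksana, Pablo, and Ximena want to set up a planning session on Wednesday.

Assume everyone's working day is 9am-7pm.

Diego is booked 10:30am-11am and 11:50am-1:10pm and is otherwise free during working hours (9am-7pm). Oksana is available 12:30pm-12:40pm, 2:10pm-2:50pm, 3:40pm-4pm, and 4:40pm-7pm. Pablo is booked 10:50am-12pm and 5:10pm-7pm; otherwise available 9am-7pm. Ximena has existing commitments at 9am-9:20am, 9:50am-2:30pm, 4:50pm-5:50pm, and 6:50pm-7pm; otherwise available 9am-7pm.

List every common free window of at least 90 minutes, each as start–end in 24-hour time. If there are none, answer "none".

none

Diego free within 09:00–19:00: 09:00–10:30, 11:00–11:50, 13:10–19:00.
Pablo free within 09:00–19:00: 09:00–10:50, 12:00–17:10.
Ximena free within 09:00–19:00: 09:20–09:50, 14:30–16:50, 17:50–18:50.
Diego ∩ Oksana: 14:10–14:50, 15:40–16:00, 16:40–19:00.
Diego ∩ Oksana ∩ Pablo: 14:10–14:50, 15:40–16:00, 16:40–17:10.
Diego ∩ Oksana ∩ Pablo ∩ Ximena: 14:30–14:50, 15:40–16:00, 16:40–16:50.
Windows ≥ 90 min: (none).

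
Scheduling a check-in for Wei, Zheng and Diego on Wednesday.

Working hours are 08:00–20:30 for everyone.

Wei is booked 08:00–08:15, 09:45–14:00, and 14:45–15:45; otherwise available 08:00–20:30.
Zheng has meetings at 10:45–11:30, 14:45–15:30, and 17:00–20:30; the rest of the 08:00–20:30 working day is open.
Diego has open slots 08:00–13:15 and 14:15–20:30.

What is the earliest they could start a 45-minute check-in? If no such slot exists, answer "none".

08:15

Wei free within 08:00–20:30: 08:15–09:45, 14:00–14:45, 15:45–20:30.
Zheng free within 08:00–20:30: 08:00–10:45, 11:30–14:45, 15:30–17:00.
Wei ∩ Zheng: 08:15–09:45, 14:00–14:45, 15:45–17:00.
Wei ∩ Zheng ∩ Diego: 08:15–09:45, 14:15–14:45, 15:45–17:00.
Windows ≥ 45 min: 08:15–09:45, 15:45–17:00.
Earliest such window starts at 08:15.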